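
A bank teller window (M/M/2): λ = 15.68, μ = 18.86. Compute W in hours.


a = 0.8314; ρ = 0.4157; P₀ = 0.412734
Lq = P₀·a^c·ρ/(c!(1−ρ)²) = 0.17368
Wq = Lq/λ = 0.17368/15.68 = 0.01108 hr
W = Wq + 1/μ = 0.01108 + 0.05302 = 0.06410 hr

Final: 0.06410 hr


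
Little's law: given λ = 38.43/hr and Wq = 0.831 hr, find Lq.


Lq = λWq = 38.43·0.831 = 31.9353

Final: 31.9353


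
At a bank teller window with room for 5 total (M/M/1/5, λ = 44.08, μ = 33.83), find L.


ρ = 44.08/33.83 = 1.3030
L = ρ[1 − (K+1)ρ^K + Kρ^(K+1)] / [(1−ρ)(1−ρ^(K+1))]
Numerator: 1.3030·(1 − 6·3.755761 + 5·4.893702) = 3.822888
Denominator: (-0.3030)·(-3.893702) = 1.179735
L = 3.822888/1.179735 = 3.2405

Final: 3.2405


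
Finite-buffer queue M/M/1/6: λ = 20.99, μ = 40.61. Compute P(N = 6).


ρ = λ/μ = 20.99/40.61 = 0.5169
P_K = (1−ρ)ρ^K/(1−ρ^(K+1)) = (0.4831·0.019067)/(1 − 0.009855)
= 0.009212/0.990145 = 0.009303

Final: 0.009303


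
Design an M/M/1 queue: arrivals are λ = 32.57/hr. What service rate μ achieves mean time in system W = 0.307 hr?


W = 1/(μ−λ) ⇒ μ − λ = 1/W = 1/0.307 = 3.2573
μ = λ + 1/W = 32.57 + 3.2573 = 35.8273 per hr

Final: 35.8273 /hr


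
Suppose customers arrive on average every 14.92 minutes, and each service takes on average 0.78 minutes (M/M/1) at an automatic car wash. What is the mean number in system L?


λ = 60/14.92 = 4.0214 /hr
μ = 60/0.78 = 76.9231 /hr
ρ = λ/μ = 4.0214/76.9231 = 0.05228
L = ρ/(1−ρ) = 0.05228/0.9477 = 0.05516

Final: 0.05516


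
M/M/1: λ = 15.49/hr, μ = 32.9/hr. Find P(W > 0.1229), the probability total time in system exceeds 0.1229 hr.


W ~ Exponential(μ−λ) for M/M/1.
μ − λ = 32.9 − 15.49 = 17.4100
P(W > t) = e^{−(μ−λ)t} = e^{−2.1397} = 0.117691

Final: 0.117691


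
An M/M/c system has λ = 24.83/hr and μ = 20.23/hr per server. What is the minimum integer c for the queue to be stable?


Stability requires cμ > λ ⇔ c > λ/μ.
λ/μ = 24.83/20.23 = 1.2274
Minimum integer c = ⌊1.2274⌋ + 1 = 2
Check: 2·20.23 = 40.46 > 24.83, while 1·20.23 = 20.23 ≤ 24.83

Final: 2 servers


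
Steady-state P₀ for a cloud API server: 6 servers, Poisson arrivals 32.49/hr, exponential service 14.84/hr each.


a = λ/μ = 32.49/14.84 = 2.1894; ρ = a/c = 0.3649
Σ_{k=0}^{5} a^k/k! (terms k=0..5) = 1.00000 + 2.18935 + 2.39663 + 1.74903 + 0.95731 + 0.41918 = 8.71150
Tail: a^6/(6!(1−ρ)) = 110.12727/(720·0.6351) = 0.24083
P₀ = 1/(8.71150 + 0.24083) = 1/8.95233 = 0.111703

Final: 0.111703


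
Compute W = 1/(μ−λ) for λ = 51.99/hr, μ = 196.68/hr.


W = 1/(μ−λ) = 1/(196.68 − 51.99) = 1/144.69 = 0.006911 hr

Final: 0.006911 hr


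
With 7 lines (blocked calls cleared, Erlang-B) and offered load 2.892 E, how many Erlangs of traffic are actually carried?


B(7,2.892) = 0.018803 (Erlang-B)
Carried load = a(1 − B) = 2.892·(1 − 0.018803) = 2.892·0.981197 = 2.8376 E

Final: 2.8376 Erlangs


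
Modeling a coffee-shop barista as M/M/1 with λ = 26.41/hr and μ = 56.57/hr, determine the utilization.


ρ = λ/μ = 26.41/56.57 = 0.4669

Final: 0.4669


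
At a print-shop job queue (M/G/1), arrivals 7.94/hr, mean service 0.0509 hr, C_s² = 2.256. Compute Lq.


ρ = λ·E[S] = 7.94·0.0509 = 0.4041
Lq = ρ²(1+C_s²)/(2(1−ρ)) = 0.1633·(1+2.256)/(2·0.5959)
= 0.1633·3.2560/1.1917 = 0.44626

Final: 0.44626


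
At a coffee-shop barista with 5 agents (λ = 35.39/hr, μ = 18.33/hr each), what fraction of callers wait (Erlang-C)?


a = λ/μ = 1.9307; ρ = a/5 = 0.3861
P₀ = 0.144150 (from M/M/c formula)
C(c,a) = [a^c/(c!(1−ρ))]·P₀ = [26.82814/(120·0.6139)]·0.144150
= 0.36420·0.144150 = 0.052500

Final: 0.052500


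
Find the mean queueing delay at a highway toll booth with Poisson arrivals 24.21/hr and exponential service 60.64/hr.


ρ = 24.21/60.64 = 0.3992
Wq = ρ/(μ−λ) = 0.3992/(60.64 − 24.21) = 0.3992/36.43 = 0.01096 hr

Final: 0.01096 hr


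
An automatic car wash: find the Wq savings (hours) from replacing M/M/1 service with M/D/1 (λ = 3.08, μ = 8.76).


ρ = 3.08/8.76 = 0.3516
Wq(M/M/1) = ρ/(μ−λ) = 0.3516/5.68 = 0.06190 hr
Wq(M/D/1) = ρ/(2(μ−λ)) = 0.03095 hr
Savings = 0.06190 − 0.03095 = 0.03095 hr

Final: 0.03095 hr


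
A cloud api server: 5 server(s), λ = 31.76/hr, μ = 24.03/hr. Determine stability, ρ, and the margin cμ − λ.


Total capacity cμ = 5·24.03 = 120.15/hr
ρ = λ/(cμ) = 31.76/120.15 = 0.2643
Stable ⇔ ρ < 1: YES
Spare capacity = cμ − λ = 120.15 − 31.76 = 88.39/hr

Final: ρ = 0.2643; stable; margin = 88.39/hr


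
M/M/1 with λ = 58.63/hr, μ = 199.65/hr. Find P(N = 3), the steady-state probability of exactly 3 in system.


ρ = 58.63/199.65 = 0.2937
P_n = (1−ρ)·ρ^n = (1 − 0.2937)·0.2937^3 = 0.7063·0.025325 = 0.017888

Final: 0.017888


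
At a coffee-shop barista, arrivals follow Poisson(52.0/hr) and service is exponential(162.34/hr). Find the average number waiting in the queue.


ρ = 52.0/162.34 = 0.3203
Lq = ρ²/(1−ρ) = 0.1026/0.6797 = 0.1510

Final: 0.1510


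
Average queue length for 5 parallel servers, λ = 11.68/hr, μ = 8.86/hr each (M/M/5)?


a = λ/μ = 1.3183; ρ = a/5 = 0.2637
P₀ = 0.267383
Lq = P₀·a^c·ρ / (c!·(1−ρ)²) = 0.267383·3.98149·0.2637/(120·0.54220)
= 0.004314

Final: 0.004314


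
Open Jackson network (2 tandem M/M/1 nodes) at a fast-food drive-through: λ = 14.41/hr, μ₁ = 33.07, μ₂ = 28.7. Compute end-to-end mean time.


Each node sees arrival rate λ = 14.41/hr (tandem ⇒ throughput preserved).
W₁ = 1/(μ₁−λ) = 1/(33.07−14.41) = 0.05359 hr
W₂ = 1/(μ₂−λ) = 1/(28.7−14.41) = 0.06998 hr
W_total = W₁ + W₂ = 0.05359 + 0.06998 = 0.12357 hr

Final: 0.12357 hr


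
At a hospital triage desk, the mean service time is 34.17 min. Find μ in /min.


μ = 1/(service time) in consistent units.
1 minute = 1 min, so μ = 1/34.17 = 0.02927 per minute

Final: 0.02927 /min


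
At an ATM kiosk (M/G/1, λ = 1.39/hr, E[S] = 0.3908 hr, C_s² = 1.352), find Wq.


ρ = λ·E[S] = 1.39·0.3908 = 0.5432
E[S²] = E[S]²(1+C_s²) = 0.3908²·(1+1.352) = 0.359208
Wq = λ·E[S²]/(2(1−ρ)) = 1.39·0.359208/(2·0.4568) = 0.54653 hr

Final: 0.54653 hr


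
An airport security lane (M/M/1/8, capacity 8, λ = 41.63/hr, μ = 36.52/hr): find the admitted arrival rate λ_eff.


ρ = 1.1399; P_K = (1−ρ)ρ^8/(1−ρ^9) = 0.177303
λ_eff = λ(1 − P_K) = 41.63·(1 − 0.177303) = 41.63·0.822697 = 34.2489 /hr

Final: 34.2489 /hr


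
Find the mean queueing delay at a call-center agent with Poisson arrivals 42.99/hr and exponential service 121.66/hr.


ρ = 42.99/121.66 = 0.3534
Wq = ρ/(μ−λ) = 0.3534/(121.66 − 42.99) = 0.3534/78.67 = 0.004492 hr

Final: 0.004492 hr


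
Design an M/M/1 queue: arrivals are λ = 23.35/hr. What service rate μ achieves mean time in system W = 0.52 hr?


W = 1/(μ−λ) ⇒ μ − λ = 1/W = 1/0.52 = 1.9231
μ = λ + 1/W = 23.35 + 1.9231 = 25.2731 per hr

Final: 25.2731 /hr


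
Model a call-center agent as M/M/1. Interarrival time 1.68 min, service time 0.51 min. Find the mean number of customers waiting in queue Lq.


λ = 60/1.68 = 35.7143 /hr
μ = 60/0.51 = 117.6471 /hr
ρ = λ/μ = 35.7143/117.6471 = 0.3036
Lq = ρ²/(1−ρ) = 0.09216/0.6964 = 0.1323

Final: 0.1323


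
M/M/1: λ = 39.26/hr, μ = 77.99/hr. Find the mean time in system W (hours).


W = 1/(μ−λ) = 1/(77.99 − 39.26) = 1/38.73 = 0.02582 hr

Final: 0.02582 hr


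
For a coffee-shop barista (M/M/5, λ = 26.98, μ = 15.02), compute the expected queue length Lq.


a = λ/μ = 1.7963; ρ = a/5 = 0.3593
P₀ = 0.165220
Lq = P₀·a^c·ρ / (c!·(1−ρ)²) = 0.165220·18.70079·0.3593/(120·0.41056)
= 0.02253

Final: 0.02253


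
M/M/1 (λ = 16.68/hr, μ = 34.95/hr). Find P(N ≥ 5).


ρ = 16.68/34.95 = 0.4773
P(N ≥ n) = ρ^n = 0.4773^5 = 0.024760

Final: 0.024760


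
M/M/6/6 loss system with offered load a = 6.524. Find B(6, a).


B(c,a) = (a^c/c!) / Σ_{k=0}^{c} a^k/k!
a^6/6! = 107.090567
Σ terms (k=0..6): 1.00000 + 6.52400 + 21.28129 + 46.27971 + 75.48220 + 98.48918 + 107.09057 = 356.146944
B = 107.090567/356.146944 = 0.300692

Final: 0.300692


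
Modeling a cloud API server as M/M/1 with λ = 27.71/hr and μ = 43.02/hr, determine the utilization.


ρ = λ/μ = 27.71/43.02 = 0.6441

Final: 0.6441


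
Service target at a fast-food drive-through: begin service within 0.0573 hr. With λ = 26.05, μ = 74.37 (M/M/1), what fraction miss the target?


ρ = 26.05/74.37 = 0.3503
P(Wq > t) = ρ·e^{−(μ−λ)t} = 0.3503·e^{−2.7687}
= 0.3503·0.062741 = 0.021977

Final: 0.021977


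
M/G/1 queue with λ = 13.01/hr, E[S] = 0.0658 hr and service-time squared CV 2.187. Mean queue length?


ρ = λ·E[S] = 13.01·0.0658 = 0.8561
Lq = ρ²(1+C_s²)/(2(1−ρ)) = 0.7328·(1+2.187)/(2·0.1439)
= 0.7328·3.1870/0.2879 = 8.11280

Final: 8.11280


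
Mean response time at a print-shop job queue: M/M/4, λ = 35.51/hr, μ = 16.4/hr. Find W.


a = 2.1652; ρ = 0.5413; P₀ = 0.108721
Lq = P₀·a^c·ρ/(c!(1−ρ)²) = 0.25618
Wq = Lq/λ = 0.25618/35.51 = 0.007214 hr
W = Wq + 1/μ = 0.007214 + 0.06098 = 0.06819 hr

Final: 0.06819 hr


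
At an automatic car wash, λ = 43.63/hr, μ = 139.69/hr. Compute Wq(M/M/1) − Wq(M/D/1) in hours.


ρ = 43.63/139.69 = 0.3123
Wq(M/M/1) = ρ/(μ−λ) = 0.3123/96.06 = 0.003251 hr
Wq(M/D/1) = ρ/(2(μ−λ)) = 0.001626 hr
Savings = 0.003251 − 0.001626 = 0.001626 hr

Final: 0.001626 hr


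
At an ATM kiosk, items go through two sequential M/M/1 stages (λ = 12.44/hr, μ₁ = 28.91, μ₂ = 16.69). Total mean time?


Each node sees arrival rate λ = 12.44/hr (tandem ⇒ throughput preserved).
W₁ = 1/(μ₁−λ) = 1/(28.91−12.44) = 0.06072 hr
W₂ = 1/(μ₂−λ) = 1/(16.69−12.44) = 0.23529 hr
W_total = W₁ + W₂ = 0.06072 + 0.23529 = 0.29601 hr

Final: 0.29601 hr


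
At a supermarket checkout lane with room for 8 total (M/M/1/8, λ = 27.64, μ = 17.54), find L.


ρ = 27.64/17.54 = 1.5758
L = ρ[1 − (K+1)ρ^K + Kρ^(K+1)] / [(1−ρ)(1−ρ^(K+1))]
Numerator: 1.5758·(1 − 9·38.024858 + 8·59.920585) = 217.686216
Denominator: (-0.5758)·(-58.920585) = 33.928045
L = 217.686216/33.928045 = 6.4161

Final: 6.4161


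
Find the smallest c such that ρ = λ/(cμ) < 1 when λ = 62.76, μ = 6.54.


Stability requires cμ > λ ⇔ c > λ/μ.
λ/μ = 62.76/6.54 = 9.5963
Minimum integer c = ⌊9.5963⌋ + 1 = 10
Check: 10·6.54 = 65.40 > 62.76, while 9·6.54 = 58.86 ≤ 62.76

Final: 10 servers


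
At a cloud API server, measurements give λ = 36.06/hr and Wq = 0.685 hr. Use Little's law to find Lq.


Lq = λWq = 36.06·0.685 = 24.7011

Final: 24.7011


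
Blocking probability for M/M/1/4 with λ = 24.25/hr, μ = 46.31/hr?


ρ = λ/μ = 24.25/46.31 = 0.5236
P_K = (1−ρ)ρ^K/(1−ρ^(K+1)) = (0.4764·0.075188)/(1 − 0.039372)
= 0.035816/0.960628 = 0.037284

Final: 0.037284


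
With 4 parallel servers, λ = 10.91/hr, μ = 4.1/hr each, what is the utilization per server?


ρ = λ/(cμ) = 10.91/(4·4.1) = 10.91/16.40 = 0.6652

Final: 0.6652


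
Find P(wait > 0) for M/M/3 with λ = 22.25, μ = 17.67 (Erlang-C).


a = λ/μ = 1.2592; ρ = a/3 = 0.4197
P₀ = 0.275829 (from M/M/c formula)
C(c,a) = [a^c/(c!(1−ρ))]·P₀ = [1.99655/(6·0.5803)]·0.275829
= 0.57346·0.275829 = 0.158176

Final: 0.158176


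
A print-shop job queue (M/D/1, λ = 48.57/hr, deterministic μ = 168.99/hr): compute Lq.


ρ = 48.57/168.99 = 0.2874
M/D/1: Lq = ρ²/(2(1−ρ)) = 0.08261/(2·0.7126) = 0.05796

Final: 0.05796


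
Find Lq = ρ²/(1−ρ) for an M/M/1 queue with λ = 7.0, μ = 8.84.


ρ = 7.0/8.84 = 0.7919
Lq = ρ²/(1−ρ) = 0.6270/0.2081 = 3.0125

Final: 3.0125


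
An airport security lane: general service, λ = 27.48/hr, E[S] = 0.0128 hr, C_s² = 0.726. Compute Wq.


ρ = λ·E[S] = 27.48·0.0128 = 0.3517
E[S²] = E[S]²(1+C_s²) = 0.0128²·(1+0.726) = 0.0002828
Wq = λ·E[S²]/(2(1−ρ)) = 27.48·0.0002828/(2·0.6483) = 0.005994 hr

Final: 0.005994 hr


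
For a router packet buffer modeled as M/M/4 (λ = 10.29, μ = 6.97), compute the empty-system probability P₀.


a = λ/μ = 10.29/6.97 = 1.4763; ρ = a/c = 0.3691
Σ_{k=0}^{3} a^k/k! (terms k=0..3) = 1.00000 + 1.47633 + 1.08977 + 0.53629 = 4.10238
Tail: a^4/(4!(1−ρ)) = 4.75040/(24·0.6309) = 0.31372
P₀ = 1/(4.10238 + 0.31372) = 1/4.41611 = 0.226444

Final: 0.226444


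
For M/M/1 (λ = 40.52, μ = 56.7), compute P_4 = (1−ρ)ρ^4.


ρ = 40.52/56.7 = 0.7146
P_n = (1−ρ)·ρ^n = (1 − 0.7146)·0.7146^4 = 0.2854·0.260823 = 0.074429

Final: 0.074429


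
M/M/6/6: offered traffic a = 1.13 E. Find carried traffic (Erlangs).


B(6,1.13) = 0.0009342 (Erlang-B)
Carried load = a(1 − B) = 1.13·(1 − 0.0009342) = 1.13·0.999066 = 1.1289 E

Final: 1.1289 Erlangs


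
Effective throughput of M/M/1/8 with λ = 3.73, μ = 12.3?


ρ = 0.3033; P_K = (1−ρ)ρ^8/(1−ρ^9) = 0.00004983
λ_eff = λ(1 − P_K) = 3.73·(1 − 0.00004983) = 3.73·0.999950 = 3.7298 /hr

Final: 3.7298 /hr


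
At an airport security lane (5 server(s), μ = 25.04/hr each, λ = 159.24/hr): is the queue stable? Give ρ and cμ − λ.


Total capacity cμ = 5·25.04 = 125.20/hr
ρ = λ/(cμ) = 159.24/125.20 = 1.2719
Stable ⇔ ρ < 1: NO
Spare capacity = cμ − λ = 125.20 − 159.24 = -34.04/hr

Final: ρ = 1.2719; unstable; margin = -34.04/hr


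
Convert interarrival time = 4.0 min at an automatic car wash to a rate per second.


λ = 1/(interarrival time) in consistent units.
1 second = 0.0166667 min, so λ = 0.0166667/4.0 = 0.004167 per second

Final: 0.004167 /sec


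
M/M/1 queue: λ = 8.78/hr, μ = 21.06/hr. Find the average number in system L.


ρ = λ/μ = 8.78/21.06 = 0.4169
L = ρ/(1−ρ) = 0.4169/(1 − 0.4169) = 0.4169/0.5831 = 0.7150

Final: 0.7150


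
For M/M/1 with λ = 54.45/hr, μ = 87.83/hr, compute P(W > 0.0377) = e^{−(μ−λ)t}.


W ~ Exponential(μ−λ) for M/M/1.
μ − λ = 87.83 − 54.45 = 33.3800
P(W > t) = e^{−(μ−λ)t} = e^{−1.2584} = 0.284101

Final: 0.284101


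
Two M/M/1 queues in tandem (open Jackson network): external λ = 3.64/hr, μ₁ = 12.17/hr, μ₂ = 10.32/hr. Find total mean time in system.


Each node sees arrival rate λ = 3.64/hr (tandem ⇒ throughput preserved).
W₁ = 1/(μ₁−λ) = 1/(12.17−3.64) = 0.11723 hr
W₂ = 1/(μ₂−λ) = 1/(10.32−3.64) = 0.14970 hr
W_total = W₁ + W₂ = 0.11723 + 0.14970 = 0.26693 hr

Final: 0.26693 hr


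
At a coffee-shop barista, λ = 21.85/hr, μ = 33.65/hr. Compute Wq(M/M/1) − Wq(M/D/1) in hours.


ρ = 21.85/33.65 = 0.6493
Wq(M/M/1) = ρ/(μ−λ) = 0.6493/11.80 = 0.05503 hr
Wq(M/D/1) = ρ/(2(μ−λ)) = 0.02751 hr
Savings = 0.05503 − 0.02751 = 0.02751 hr

Final: 0.02751 hr


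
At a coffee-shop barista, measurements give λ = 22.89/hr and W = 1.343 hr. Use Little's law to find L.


L = λW = 22.89·1.343 = 30.7413

Final: 30.7413


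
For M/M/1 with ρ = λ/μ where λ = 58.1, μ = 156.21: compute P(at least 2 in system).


ρ = 58.1/156.21 = 0.3719
P(N ≥ n) = ρ^n = 0.3719^2 = 0.138336

Final: 0.138336


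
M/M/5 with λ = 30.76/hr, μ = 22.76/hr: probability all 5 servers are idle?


a = λ/μ = 30.76/22.76 = 1.3515; ρ = a/c = 0.2703
Σ_{k=0}^{4} a^k/k! (terms k=0..4) = 1.00000 + 1.35149 + 0.91327 + 0.41143 + 0.13901 = 3.81520
Tail: a^5/(5!(1−ρ)) = 4.50890/(120·0.7297) = 0.05149
P₀ = 1/(3.81520 + 0.05149) = 1/3.86669 = 0.258619

Final: 0.258619


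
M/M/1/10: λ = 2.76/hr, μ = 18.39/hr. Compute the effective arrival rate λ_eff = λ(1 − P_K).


ρ = 0.1501; P_K = (1−ρ)ρ^10/(1−ρ^11) = 0.000000004928
λ_eff = λ(1 − P_K) = 2.76·(1 − 0.000000004928) = 2.76·1.000000 = 2.7600 /hr

Final: 2.7600 /hr


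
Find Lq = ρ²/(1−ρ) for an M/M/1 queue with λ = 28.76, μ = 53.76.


ρ = 28.76/53.76 = 0.5350
Lq = ρ²/(1−ρ) = 0.2862/0.4650 = 0.6154

Final: 0.6154


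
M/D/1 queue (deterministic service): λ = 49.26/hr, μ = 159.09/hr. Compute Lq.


ρ = 49.26/159.09 = 0.3096
M/D/1: Lq = ρ²/(2(1−ρ)) = 0.09587/(2·0.6904) = 0.06944

Final: 0.06944


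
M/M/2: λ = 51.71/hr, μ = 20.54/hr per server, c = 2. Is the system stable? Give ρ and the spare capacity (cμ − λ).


Total capacity cμ = 2·20.54 = 41.08/hr
ρ = λ/(cμ) = 51.71/41.08 = 1.2588
Stable ⇔ ρ < 1: NO
Spare capacity = cμ − λ = 41.08 − 51.71 = -10.63/hr

Final: ρ = 1.2588; unstable; margin = -10.63/hr


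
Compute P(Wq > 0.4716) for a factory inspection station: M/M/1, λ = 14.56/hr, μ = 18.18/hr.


ρ = 14.56/18.18 = 0.8009
P(Wq > t) = ρ·e^{−(μ−λ)t} = 0.8009·e^{−1.7072}
= 0.8009·0.181374 = 0.145259

Final: 0.145259


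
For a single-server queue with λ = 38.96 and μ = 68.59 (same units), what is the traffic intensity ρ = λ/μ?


ρ = λ/μ = 38.96/68.59 = 0.5680

Final: 0.5680


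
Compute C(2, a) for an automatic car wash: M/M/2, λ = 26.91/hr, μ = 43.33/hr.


a = λ/μ = 0.6210; ρ = a/2 = 0.3105
P₀ = 0.526107 (from M/M/c formula)
C(c,a) = [a^c/(c!(1−ρ))]·P₀ = [0.38570/(2·0.6895)]·0.526107
= 0.27971·0.526107 = 0.147155

Final: 0.147155


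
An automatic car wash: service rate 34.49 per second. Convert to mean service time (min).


Mean service time = 1/μ = 1/34.49 second = 0.02899 second
In minutes: 0.02899 × 0.0166667 = 0.0004832 min

Final: 0.0004832 min


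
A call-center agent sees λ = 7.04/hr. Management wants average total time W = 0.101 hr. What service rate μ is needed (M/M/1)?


W = 1/(μ−λ) ⇒ μ − λ = 1/W = 1/0.101 = 9.9010
μ = λ + 1/W = 7.04 + 9.9010 = 16.9410 per hr

Final: 16.9410 /hr


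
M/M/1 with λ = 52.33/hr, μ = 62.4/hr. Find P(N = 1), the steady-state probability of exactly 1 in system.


ρ = 52.33/62.4 = 0.8386
P_n = (1−ρ)·ρ^n = (1 − 0.8386)·0.8386^1 = 0.1614·0.838622 = 0.135335

Final: 0.135335


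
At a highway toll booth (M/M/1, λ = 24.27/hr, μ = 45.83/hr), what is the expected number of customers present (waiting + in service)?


ρ = λ/μ = 24.27/45.83 = 0.5296
L = ρ/(1−ρ) = 0.5296/(1 − 0.5296) = 0.5296/0.4704 = 1.1257

Final: 1.1257


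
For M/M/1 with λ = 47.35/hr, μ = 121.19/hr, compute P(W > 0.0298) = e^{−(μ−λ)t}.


W ~ Exponential(μ−λ) for M/M/1.
μ − λ = 121.19 − 47.35 = 73.8400
P(W > t) = e^{−(μ−λ)t} = e^{−2.2004} = 0.110755

Final: 0.110755


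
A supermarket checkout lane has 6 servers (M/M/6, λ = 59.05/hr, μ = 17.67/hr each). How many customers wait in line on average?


a = λ/μ = 3.3418; ρ = a/6 = 0.5570
P₀ = 0.034267
Lq = P₀·a^c·ρ / (c!·(1−ρ)²) = 0.034267·1392.83642·0.5570/(720·0.19628)
= 0.18811

Final: 0.18811


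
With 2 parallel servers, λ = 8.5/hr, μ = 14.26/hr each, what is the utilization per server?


ρ = λ/(cμ) = 8.5/(2·14.26) = 8.5/28.52 = 0.2980

Final: 0.2980


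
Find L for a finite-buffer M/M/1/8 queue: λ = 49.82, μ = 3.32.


ρ = 49.82/3.32 = 15.0060
L = ρ[1 − (K+1)ρ^K + Kρ^(K+1)] / [(1−ρ)(1−ρ^(K+1))]
Numerator: 15.0060·(1 − 9·2571136395.206248 + 8·38582534701.558823) = 4284520751150.760742
Denominator: (-14.0060)·(-38582534700.558823) = 540387910715.658264
L = 4284520751150.760742/540387910715.658264 = 7.9286

Final: 7.9286


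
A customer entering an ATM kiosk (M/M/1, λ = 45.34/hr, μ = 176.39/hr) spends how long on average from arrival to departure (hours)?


W = 1/(μ−λ) = 1/(176.39 − 45.34) = 1/131.05 = 0.007631 hr

Final: 0.007631 hr


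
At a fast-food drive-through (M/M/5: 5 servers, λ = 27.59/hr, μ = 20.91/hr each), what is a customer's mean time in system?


a = 1.3195; ρ = 0.2639; P₀ = 0.267066
Lq = P₀·a^c·ρ/(c!(1−ρ)²) = 0.004335
Wq = Lq/λ = 0.004335/27.59 = 0.0001571 hr
W = Wq + 1/μ = 0.0001571 + 0.04782 = 0.04798 hr

Final: 0.04798 hr


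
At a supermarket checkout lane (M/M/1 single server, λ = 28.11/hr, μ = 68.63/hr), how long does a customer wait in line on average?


ρ = 28.11/68.63 = 0.4096
Wq = ρ/(μ−λ) = 0.4096/(68.63 − 28.11) = 0.4096/40.52 = 0.01011 hr

Final: 0.01011 hr


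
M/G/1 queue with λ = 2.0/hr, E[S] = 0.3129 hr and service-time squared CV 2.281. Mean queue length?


ρ = λ·E[S] = 2.0·0.3129 = 0.6258
Lq = ρ²(1+C_s²)/(2(1−ρ)) = 0.3916·(1+2.281)/(2·0.3742)
= 0.3916·3.2810/0.7484 = 1.71689

Final: 1.71689


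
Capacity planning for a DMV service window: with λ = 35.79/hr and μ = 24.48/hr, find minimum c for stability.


Stability requires cμ > λ ⇔ c > λ/μ.
λ/μ = 35.79/24.48 = 1.4620
Minimum integer c = ⌊1.4620⌋ + 1 = 2
Check: 2·24.48 = 48.96 > 35.79, while 1·24.48 = 24.48 ≤ 35.79

Final: 2 servers


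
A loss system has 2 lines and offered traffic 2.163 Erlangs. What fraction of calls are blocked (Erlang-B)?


B(c,a) = (a^c/c!) / Σ_{k=0}^{c} a^k/k!
a^2/2! = 2.339284
Σ terms (k=0..2): 1.00000 + 2.16300 + 2.33928 = 5.502285
B = 2.339284/5.502285 = 0.425148

Final: 0.425148


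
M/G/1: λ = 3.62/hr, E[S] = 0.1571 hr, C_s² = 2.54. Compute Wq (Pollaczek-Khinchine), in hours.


ρ = λ·E[S] = 3.62·0.1571 = 0.5687
E[S²] = E[S]²(1+C_s²) = 0.1571²·(1+2.54) = 0.087369
Wq = λ·E[S²]/(2(1−ρ)) = 3.62·0.087369/(2·0.4313) = 0.36665 hr

Final: 0.36665 hr


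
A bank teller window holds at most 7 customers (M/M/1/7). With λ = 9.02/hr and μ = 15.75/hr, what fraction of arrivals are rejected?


ρ = λ/μ = 9.02/15.75 = 0.5727
P_K = (1−ρ)ρ^K/(1−ρ^(K+1)) = (0.4273·0.020206)/(1 − 0.011572)
= 0.008634/0.988428 = 0.008735

Final: 0.008735


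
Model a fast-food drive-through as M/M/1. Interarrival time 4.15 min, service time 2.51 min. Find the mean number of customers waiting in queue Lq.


λ = 60/4.15 = 14.4578 /hr
μ = 60/2.51 = 23.9044 /hr
ρ = λ/μ = 14.4578/23.9044 = 0.6048
Lq = ρ²/(1−ρ) = 0.3658/0.3952 = 0.9257

Final: 0.9257


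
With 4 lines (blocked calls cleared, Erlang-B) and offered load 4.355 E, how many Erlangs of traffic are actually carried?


B(4,4.355) = 0.343822 (Erlang-B)
Carried load = a(1 − B) = 4.355·(1 − 0.343822) = 4.355·0.656178 = 2.8577 E

Final: 2.8577 Erlangs


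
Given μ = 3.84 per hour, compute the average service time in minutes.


Mean service time = 1/μ = 1/3.84 hour = 0.26042 hour
In minutes: 0.26042 × 60 = 15.6250 min

Final: 15.6250 min


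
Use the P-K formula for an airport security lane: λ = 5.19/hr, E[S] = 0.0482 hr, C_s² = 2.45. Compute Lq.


ρ = λ·E[S] = 5.19·0.0482 = 0.2502
Lq = ρ²(1+C_s²)/(2(1−ρ)) = 0.06258·(1+2.45)/(2·0.7498)
= 0.06258·3.4500/1.4997 = 0.14396

Final: 0.14396


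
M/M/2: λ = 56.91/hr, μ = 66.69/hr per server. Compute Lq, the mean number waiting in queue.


a = λ/μ = 0.8534; ρ = a/2 = 0.4267
P₀ = 0.401860
Lq = P₀·a^c·ρ / (c!·(1−ρ)²) = 0.401860·0.72821·0.4267/(2·0.32870)
= 0.18993

Final: 0.18993


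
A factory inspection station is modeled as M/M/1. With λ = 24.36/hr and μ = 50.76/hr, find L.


ρ = λ/μ = 24.36/50.76 = 0.4799
L = ρ/(1−ρ) = 0.4799/(1 − 0.4799) = 0.4799/0.5201 = 0.9227

Final: 0.9227


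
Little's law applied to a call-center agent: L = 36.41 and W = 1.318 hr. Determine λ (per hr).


λ = L/W = 36.41/1.318 = 27.6252 /hr

Final: 27.6252 /hr


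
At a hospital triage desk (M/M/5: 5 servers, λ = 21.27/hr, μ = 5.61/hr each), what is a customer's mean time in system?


a = 3.7914; ρ = 0.7583; P₀ = 0.017642
Lq = P₀·a^c·ρ/(c!(1−ρ)²) = 1.49493
Wq = Lq/λ = 1.49493/21.27 = 0.07028 hr
W = Wq + 1/μ = 0.07028 + 0.17825 = 0.24854 hr

Final: 0.24854 hr


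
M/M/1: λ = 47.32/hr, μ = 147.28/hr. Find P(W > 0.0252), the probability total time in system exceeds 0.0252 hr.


W ~ Exponential(μ−λ) for M/M/1.
μ − λ = 147.28 − 47.32 = 99.9600
P(W > t) = e^{−(μ−λ)t} = e^{−2.5190} = 0.080541

Final: 0.080541


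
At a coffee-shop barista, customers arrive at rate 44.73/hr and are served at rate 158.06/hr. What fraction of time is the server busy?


ρ = λ/μ = 44.73/158.06 = 0.2830

Final: 0.2830


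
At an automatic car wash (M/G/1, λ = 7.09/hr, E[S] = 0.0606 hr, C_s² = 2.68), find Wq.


ρ = λ·E[S] = 7.09·0.0606 = 0.4297
E[S²] = E[S]²(1+C_s²) = 0.0606²·(1+2.68) = 0.013514
Wq = λ·E[S²]/(2(1−ρ)) = 7.09·0.013514/(2·0.5703) = 0.08400 hr

Final: 0.08400 hr


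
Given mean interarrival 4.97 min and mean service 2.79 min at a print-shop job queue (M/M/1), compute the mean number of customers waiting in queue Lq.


λ = 60/4.97 = 12.0724 /hr
μ = 60/2.79 = 21.5054 /hr
ρ = λ/μ = 12.0724/21.5054 = 0.5614
Lq = ρ²/(1−ρ) = 0.3151/0.4386 = 0.7184

Final: 0.7184


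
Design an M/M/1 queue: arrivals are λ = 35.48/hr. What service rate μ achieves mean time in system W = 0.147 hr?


W = 1/(μ−λ) ⇒ μ − λ = 1/W = 1/0.147 = 6.8027
μ = λ + 1/W = 35.48 + 6.8027 = 42.2827 per hr

Final: 42.2827 /hr


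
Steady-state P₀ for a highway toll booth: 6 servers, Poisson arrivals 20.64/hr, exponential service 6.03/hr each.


a = λ/μ = 20.64/6.03 = 3.4229; ρ = a/c = 0.5705
Σ_{k=0}^{5} a^k/k! (terms k=0..5) = 1.00000 + 3.42289 + 5.85807 + 6.68384 + 5.71950 + 3.91544 = 26.59974
Tail: a^6/(6!(1−ρ)) = 1608.25268/(720·0.4295) = 5.20043
P₀ = 1/(26.59974 + 5.20043) = 1/31.80017 = 0.031446

Final: 0.031446


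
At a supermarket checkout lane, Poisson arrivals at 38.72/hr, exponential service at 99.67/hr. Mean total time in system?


W = 1/(μ−λ) = 1/(99.67 − 38.72) = 1/60.95 = 0.01641 hr

Final: 0.01641 hr


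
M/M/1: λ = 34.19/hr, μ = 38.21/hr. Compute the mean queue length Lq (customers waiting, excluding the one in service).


ρ = 34.19/38.21 = 0.8948
Lq = ρ²/(1−ρ) = 0.8007/0.1052 = 7.6102

Final: 7.6102


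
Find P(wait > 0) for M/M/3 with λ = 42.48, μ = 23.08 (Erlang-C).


a = λ/μ = 1.8406; ρ = a/3 = 0.6135
P₀ = 0.138442 (from M/M/c formula)
C(c,a) = [a^c/(c!(1−ρ))]·P₀ = [6.23514/(6·0.3865)]·0.138442
= 2.68885·0.138442 = 0.372250

Final: 0.372250


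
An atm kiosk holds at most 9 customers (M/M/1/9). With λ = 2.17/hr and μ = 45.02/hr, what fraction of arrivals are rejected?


ρ = λ/μ = 2.17/45.02 = 0.04820
P_K = (1−ρ)ρ^K/(1−ρ^(K+1)) = (0.9518·1.404e-12)/(1 − 6.769e-14)
= 1.337e-12/1.000000 = 1.337e-12

Final: 1.337e-12


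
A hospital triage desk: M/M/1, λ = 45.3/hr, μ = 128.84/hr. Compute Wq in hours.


ρ = 45.3/128.84 = 0.3516
Wq = ρ/(μ−λ) = 0.3516/(128.84 − 45.3) = 0.3516/83.54 = 0.004209 hr

Final: 0.004209 hr


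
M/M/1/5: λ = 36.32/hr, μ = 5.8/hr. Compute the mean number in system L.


ρ = 36.32/5.8 = 6.2621
L = ρ[1 − (K+1)ρ^K + Kρ^(K+1)] / [(1−ρ)(1−ρ^(K+1))]
Numerator: 6.2621·(1 − 6·9629.178366 + 5·60298.579009) = 1526184.089405
Denominator: (-5.2621)·(-60297.579009) = 317290.019200
L = 1526184.089405/317290.019200 = 4.8101

Final: 4.8101


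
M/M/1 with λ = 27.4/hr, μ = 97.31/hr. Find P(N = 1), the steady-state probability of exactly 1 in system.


ρ = 27.4/97.31 = 0.2816
P_n = (1−ρ)·ρ^n = (1 − 0.2816)·0.2816^1 = 0.7184·0.281574 = 0.202290

Final: 0.202290


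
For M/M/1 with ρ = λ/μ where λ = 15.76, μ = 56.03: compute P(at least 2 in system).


ρ = 15.76/56.03 = 0.2813
P(N ≥ n) = ρ^n = 0.2813^2 = 0.079117

Final: 0.079117


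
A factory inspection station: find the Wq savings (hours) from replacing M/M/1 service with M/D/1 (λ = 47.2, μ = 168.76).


ρ = 47.2/168.76 = 0.2797
Wq(M/M/1) = ρ/(μ−λ) = 0.2797/121.56 = 0.002301 hr
Wq(M/D/1) = ρ/(2(μ−λ)) = 0.001150 hr
Savings = 0.002301 − 0.001150 = 0.001150 hr

Final: 0.001150 hr


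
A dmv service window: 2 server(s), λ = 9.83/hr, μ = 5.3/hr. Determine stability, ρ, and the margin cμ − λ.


Total capacity cμ = 2·5.3 = 10.60/hr
ρ = λ/(cμ) = 9.83/10.60 = 0.9274
Stable ⇔ ρ < 1: YES
Spare capacity = cμ − λ = 10.60 − 9.83 = 0.77/hr

Final: ρ = 0.9274; stable; margin = 0.77/hr


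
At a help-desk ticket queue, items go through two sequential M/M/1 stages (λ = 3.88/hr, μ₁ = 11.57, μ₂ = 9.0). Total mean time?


Each node sees arrival rate λ = 3.88/hr (tandem ⇒ throughput preserved).
W₁ = 1/(μ₁−λ) = 1/(11.57−3.88) = 0.13004 hr
W₂ = 1/(μ₂−λ) = 1/(9.0−3.88) = 0.19531 hr
W_total = W₁ + W₂ = 0.13004 + 0.19531 = 0.32535 hr

Final: 0.32535 hr


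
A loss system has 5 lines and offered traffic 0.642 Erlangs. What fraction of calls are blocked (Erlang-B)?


B(c,a) = (a^c/c!) / Σ_{k=0}^{c} a^k/k!
a^5/5! = 0.0009089
Σ terms (k=0..5): 1.00000 + 0.64200 + 0.20608 + 0.04410 + 0.007078 + 0.0009089 = 1.900171
B = 0.0009089/1.900171 = 0.0004783

Final: 0.0004783


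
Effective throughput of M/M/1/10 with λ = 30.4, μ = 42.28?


ρ = 0.7190; P_K = (1−ρ)ρ^10/(1−ρ^11) = 0.010660
λ_eff = λ(1 − P_K) = 30.4·(1 − 0.010660) = 30.4·0.989340 = 30.0759 /hr

Final: 30.0759 /hr


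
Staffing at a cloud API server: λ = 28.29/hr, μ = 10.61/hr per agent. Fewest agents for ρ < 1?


Stability requires cμ > λ ⇔ c > λ/μ.
λ/μ = 28.29/10.61 = 2.6664
Minimum integer c = ⌊2.6664⌋ + 1 = 3
Check: 3·10.61 = 31.83 > 28.29, while 2·10.61 = 21.22 ≤ 28.29

Final: 3 servers


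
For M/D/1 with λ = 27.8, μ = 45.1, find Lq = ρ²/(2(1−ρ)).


ρ = 27.8/45.1 = 0.6164
M/D/1: Lq = ρ²/(2(1−ρ)) = 0.3800/(2·0.3836) = 0.49526

Final: 0.49526


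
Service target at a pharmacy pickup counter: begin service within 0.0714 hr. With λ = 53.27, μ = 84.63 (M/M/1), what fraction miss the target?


ρ = 53.27/84.63 = 0.6294
P(Wq > t) = ρ·e^{−(μ−λ)t} = 0.6294·e^{−2.2391}
= 0.6294·0.106554 = 0.067070

Final: 0.067070


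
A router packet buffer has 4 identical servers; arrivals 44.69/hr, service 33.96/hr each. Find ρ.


ρ = λ/(cμ) = 44.69/(4·33.96) = 44.69/135.84 = 0.3290

Final: 0.3290


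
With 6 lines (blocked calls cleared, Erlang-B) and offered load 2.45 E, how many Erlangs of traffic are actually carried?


B(6,2.45) = 0.026258 (Erlang-B)
Carried load = a(1 − B) = 2.45·(1 − 0.026258) = 2.45·0.973742 = 2.3857 E

Final: 2.3857 Erlangs


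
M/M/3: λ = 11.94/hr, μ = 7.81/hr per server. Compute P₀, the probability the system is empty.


a = λ/μ = 11.94/7.81 = 1.5288; ρ = a/c = 0.5096
Σ_{k=0}^{2} a^k/k! (terms k=0..2) = 1.00000 + 1.52881 + 1.16863 = 3.69744
Tail: a^3/(3!(1−ρ)) = 3.57322/(6·0.4904) = 1.21440
P₀ = 1/(3.69744 + 1.21440) = 1/4.91184 = 0.203590

Final: 0.203590


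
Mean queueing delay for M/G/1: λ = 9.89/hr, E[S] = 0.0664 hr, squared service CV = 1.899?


ρ = λ·E[S] = 9.89·0.0664 = 0.6567
E[S²] = E[S]²(1+C_s²) = 0.0664²·(1+1.899) = 0.012782
Wq = λ·E[S²]/(2(1−ρ)) = 9.89·0.012782/(2·0.3433) = 0.18411 hr

Final: 0.18411 hr


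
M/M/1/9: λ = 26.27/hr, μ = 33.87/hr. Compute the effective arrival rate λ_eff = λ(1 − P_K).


ρ = 0.7756; P_K = (1−ρ)ρ^9/(1−ρ^10) = 0.024742
λ_eff = λ(1 − P_K) = 26.27·(1 − 0.024742) = 26.27·0.975258 = 25.6200 /hr

Final: 25.6200 /hr


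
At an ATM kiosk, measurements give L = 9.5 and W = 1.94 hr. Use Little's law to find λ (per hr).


λ = L/W = 9.5/1.94 = 4.8969 /hr

Final: 4.8969 /hr


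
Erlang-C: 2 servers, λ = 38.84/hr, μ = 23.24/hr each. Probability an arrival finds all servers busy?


a = λ/μ = 1.6713; ρ = a/2 = 0.8356
P₀ = 0.089545 (from M/M/c formula)
C(c,a) = [a^c/(c!(1−ρ))]·P₀ = [2.79310/(2·0.1644)]·0.089545
= 8.49628·0.089545 = 0.760802

Final: 0.760802


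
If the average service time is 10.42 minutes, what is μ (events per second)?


μ = 1/(service time) in consistent units.
1 second = 0.0166667 min, so μ = 0.0166667/10.42 = 0.001599 per second

Final: 0.001599 /sec


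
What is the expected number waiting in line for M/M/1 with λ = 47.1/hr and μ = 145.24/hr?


ρ = 47.1/145.24 = 0.3243
Lq = ρ²/(1−ρ) = 0.1052/0.6757 = 0.1556

Final: 0.1556


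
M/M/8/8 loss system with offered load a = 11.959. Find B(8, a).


B(c,a) = (a^c/c!) / Σ_{k=0}^{c} a^k/k!
a^8/8! = 10376.201661
Σ terms (k=0..8): 1.00000 + 11.95900 + 71.50884 + 285.05807 + 852.25238 + 2038.41724 + 4062.90529 + 6941.18348 + 10376.20166 = 24640.485969
B = 10376.201661/24640.485969 = 0.421104

Final: 0.421104


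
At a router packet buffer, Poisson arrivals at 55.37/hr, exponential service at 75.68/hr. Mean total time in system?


W = 1/(μ−λ) = 1/(75.68 − 55.37) = 1/20.31 = 0.04924 hr

Final: 0.04924 hr


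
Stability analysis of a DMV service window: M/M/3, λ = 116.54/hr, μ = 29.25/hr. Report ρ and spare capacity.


Total capacity cμ = 3·29.25 = 87.75/hr
ρ = λ/(cμ) = 116.54/87.75 = 1.3281
Stable ⇔ ρ < 1: NO
Spare capacity = cμ − λ = 87.75 − 116.54 = -28.79/hr

Final: ρ = 1.3281; unstable; margin = -28.79/hr


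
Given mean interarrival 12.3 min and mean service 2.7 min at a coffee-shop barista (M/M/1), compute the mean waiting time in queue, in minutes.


λ = 60/12.3 = 4.8780 /hr
μ = 60/2.7 = 22.2222 /hr
ρ = λ/μ = 4.8780/22.2222 = 0.2195
Wq = ρ/(μ−λ) = 0.2195/(22.2222−4.8780) = 0.01266 hr
In minutes: 0.01266·60 = 0.7594 min

Final: 0.7594 min


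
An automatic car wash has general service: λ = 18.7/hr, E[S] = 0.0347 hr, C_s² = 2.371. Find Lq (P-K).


ρ = λ·E[S] = 18.7·0.0347 = 0.6489
Lq = ρ²(1+C_s²)/(2(1−ρ)) = 0.4211·(1+2.371)/(2·0.3511)
= 0.4211·3.3710/0.7022 = 2.02129

Final: 2.02129


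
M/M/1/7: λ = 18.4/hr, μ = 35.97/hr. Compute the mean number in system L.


ρ = 18.4/35.97 = 0.5115
L = ρ[1 − (K+1)ρ^K + Kρ^(K+1)] / [(1−ρ)(1−ρ^(K+1))]
Numerator: 0.5115·(1 − 8·0.009165 + 7·0.004688) = 0.490819
Denominator: (0.4885)·(0.995312) = 0.486173
L = 0.490819/0.486173 = 1.0096

Final: 1.0096


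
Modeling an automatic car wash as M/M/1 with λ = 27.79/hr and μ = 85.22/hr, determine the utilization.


ρ = λ/μ = 27.79/85.22 = 0.3261

Final: 0.3261


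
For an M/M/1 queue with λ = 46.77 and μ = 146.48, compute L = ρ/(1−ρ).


ρ = λ/μ = 46.77/146.48 = 0.3193
L = ρ/(1−ρ) = 0.3193/(1 − 0.3193) = 0.3193/0.6807 = 0.4691

Final: 0.4691


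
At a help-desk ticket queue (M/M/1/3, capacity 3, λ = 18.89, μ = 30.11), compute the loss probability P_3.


ρ = λ/μ = 18.89/30.11 = 0.6274
P_K = (1−ρ)ρ^K/(1−ρ^(K+1)) = (0.3726·0.246924)/(1 − 0.154912)
= 0.092012/0.845088 = 0.108879

Final: 0.108879


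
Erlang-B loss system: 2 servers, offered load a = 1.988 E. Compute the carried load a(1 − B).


B(2,1.988) = 0.398075 (Erlang-B)
Carried load = a(1 − B) = 1.988·(1 − 0.398075) = 1.988·0.601925 = 1.1966 E

Final: 1.1966 Erlangs


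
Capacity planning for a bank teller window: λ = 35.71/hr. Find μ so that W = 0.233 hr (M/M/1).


W = 1/(μ−λ) ⇒ μ − λ = 1/W = 1/0.233 = 4.2918
μ = λ + 1/W = 35.71 + 4.2918 = 40.0018 per hr

Final: 40.0018 /hr


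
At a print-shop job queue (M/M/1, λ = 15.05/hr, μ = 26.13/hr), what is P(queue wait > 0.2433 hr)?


ρ = 15.05/26.13 = 0.5760
P(Wq > t) = ρ·e^{−(μ−λ)t} = 0.5760·e^{−2.6958}
= 0.5760·0.067491 = 0.038872

Final: 0.038872


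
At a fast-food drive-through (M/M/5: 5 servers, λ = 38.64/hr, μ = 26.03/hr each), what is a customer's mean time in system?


a = 1.4844; ρ = 0.2969; P₀ = 0.226288
Lq = P₀·a^c·ρ/(c!(1−ρ)²) = 0.008163
Wq = Lq/λ = 0.008163/38.64 = 0.0002113 hr
W = Wq + 1/μ = 0.0002113 + 0.03842 = 0.03863 hr

Final: 0.03863 hr


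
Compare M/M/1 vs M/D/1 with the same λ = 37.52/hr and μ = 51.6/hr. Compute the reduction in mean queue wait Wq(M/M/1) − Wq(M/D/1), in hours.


ρ = 37.52/51.6 = 0.7271
Wq(M/M/1) = ρ/(μ−λ) = 0.7271/14.08 = 0.05164 hr
Wq(M/D/1) = ρ/(2(μ−λ)) = 0.02582 hr
Savings = 0.05164 − 0.02582 = 0.02582 hr

Final: 0.02582 hr


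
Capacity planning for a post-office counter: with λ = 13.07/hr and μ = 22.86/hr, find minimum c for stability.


Stability requires cμ > λ ⇔ c > λ/μ.
λ/μ = 13.07/22.86 = 0.5717
Minimum integer c = ⌊0.5717⌋ + 1 = 1
Check: 1·22.86 = 22.86 > 13.07, while 0·22.86 = 0.00 ≤ 13.07

Final: 1 servers


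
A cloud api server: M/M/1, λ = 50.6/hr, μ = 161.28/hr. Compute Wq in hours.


ρ = 50.6/161.28 = 0.3137
Wq = ρ/(μ−λ) = 0.3137/(161.28 − 50.6) = 0.3137/110.68 = 0.002835 hr

Final: 0.002835 hr


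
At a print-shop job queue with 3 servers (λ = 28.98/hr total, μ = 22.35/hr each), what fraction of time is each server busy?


ρ = λ/(cμ) = 28.98/(3·22.35) = 28.98/67.05 = 0.4322

Final: 0.4322


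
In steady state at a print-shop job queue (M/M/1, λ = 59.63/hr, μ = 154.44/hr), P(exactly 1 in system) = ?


ρ = 59.63/154.44 = 0.3861
P_n = (1−ρ)·ρ^n = (1 − 0.3861)·0.3861^1 = 0.6139·0.386105 = 0.237028

Final: 0.237028


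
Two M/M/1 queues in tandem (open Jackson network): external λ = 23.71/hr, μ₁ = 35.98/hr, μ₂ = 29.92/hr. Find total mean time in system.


Each node sees arrival rate λ = 23.71/hr (tandem ⇒ throughput preserved).
W₁ = 1/(μ₁−λ) = 1/(35.98−23.71) = 0.08150 hr
W₂ = 1/(μ₂−λ) = 1/(29.92−23.71) = 0.16103 hr
W_total = W₁ + W₂ = 0.08150 + 0.16103 = 0.24253 hr

Final: 0.24253 hr


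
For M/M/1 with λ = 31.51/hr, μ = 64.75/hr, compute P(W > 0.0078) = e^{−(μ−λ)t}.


W ~ Exponential(μ−λ) for M/M/1.
μ − λ = 64.75 − 31.51 = 33.2400
P(W > t) = e^{−(μ−λ)t} = e^{−0.2593} = 0.771613

Final: 0.771613


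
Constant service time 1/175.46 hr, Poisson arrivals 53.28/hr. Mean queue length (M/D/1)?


ρ = 53.28/175.46 = 0.3037
M/D/1: Lq = ρ²/(2(1−ρ)) = 0.09221/(2·0.6963) = 0.06621

Final: 0.06621


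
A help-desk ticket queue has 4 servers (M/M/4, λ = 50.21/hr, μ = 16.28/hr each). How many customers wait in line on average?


a = λ/μ = 3.0842; ρ = a/4 = 0.7710
P₀ = 0.033118
Lq = P₀·a^c·ρ / (c!·(1−ρ)²) = 0.033118·90.47806·0.7710/(24·0.05242)
= 1.83632

Final: 1.83632


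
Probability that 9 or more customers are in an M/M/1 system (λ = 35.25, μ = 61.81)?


ρ = 35.25/61.81 = 0.5703
P(N ≥ n) = ρ^n = 0.5703^9 = 0.006381

Final: 0.006381


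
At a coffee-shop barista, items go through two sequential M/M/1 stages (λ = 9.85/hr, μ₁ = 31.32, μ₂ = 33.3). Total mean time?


Each node sees arrival rate λ = 9.85/hr (tandem ⇒ throughput preserved).
W₁ = 1/(μ₁−λ) = 1/(31.32−9.85) = 0.04658 hr
W₂ = 1/(μ₂−λ) = 1/(33.3−9.85) = 0.04264 hr
W_total = W₁ + W₂ = 0.04658 + 0.04264 = 0.08922 hr

Final: 0.08922 hr


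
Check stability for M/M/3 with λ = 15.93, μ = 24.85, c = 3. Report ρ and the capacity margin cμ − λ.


Total capacity cμ = 3·24.85 = 74.55/hr
ρ = λ/(cμ) = 15.93/74.55 = 0.2137
Stable ⇔ ρ < 1: YES
Spare capacity = cμ − λ = 74.55 − 15.93 = 58.62/hr

Final: ρ = 0.2137; stable; margin = 58.62/hr


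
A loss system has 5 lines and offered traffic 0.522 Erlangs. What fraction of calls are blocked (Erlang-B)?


B(c,a) = (a^c/c!) / Σ_{k=0}^{c} a^k/k!
a^5/5! = 0.0003230
Σ terms (k=0..5): 1.00000 + 0.52200 + 0.13624 + 0.02371 + 0.003094 + 0.0003230 = 1.685365
B = 0.0003230/1.685365 = 0.0001916

Final: 0.0001916


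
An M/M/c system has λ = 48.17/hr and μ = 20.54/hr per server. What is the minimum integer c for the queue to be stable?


Stability requires cμ > λ ⇔ c > λ/μ.
λ/μ = 48.17/20.54 = 2.3452
Minimum integer c = ⌊2.3452⌋ + 1 = 3
Check: 3·20.54 = 61.62 > 48.17, while 2·20.54 = 41.08 ≤ 48.17

Final: 3 servers


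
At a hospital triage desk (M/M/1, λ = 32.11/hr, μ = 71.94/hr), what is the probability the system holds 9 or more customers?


ρ = 32.11/71.94 = 0.4463
P(N ≥ n) = ρ^n = 0.4463^9 = 0.0007031

Final: 0.0007031
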